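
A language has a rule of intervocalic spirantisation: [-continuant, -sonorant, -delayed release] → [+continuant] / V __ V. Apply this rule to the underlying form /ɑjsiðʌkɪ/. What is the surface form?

The only segment in the rule's environment that also matches [-continuant, -sonorant, -delayed release] is /k/. Applying [+continuant] turns the voiceless velar stop into /x/ (voiceless velar fricative), giving [ɑjsiðʌxɪ].

[ɑjsiðʌxɪ]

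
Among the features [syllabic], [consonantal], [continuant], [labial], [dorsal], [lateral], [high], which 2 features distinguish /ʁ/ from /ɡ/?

/ʁ/ (voiced uvular fricative) and /ɡ/ (voiced velar stop) agree on [-syllabic], [+consonantal], [-labial], [+dorsal], [-lateral]. They differ on [continuant] (/ʁ/ [+], /ɡ/ [-]), [high] (/ʁ/ [-], /ɡ/ [+]).

[continuant], [high]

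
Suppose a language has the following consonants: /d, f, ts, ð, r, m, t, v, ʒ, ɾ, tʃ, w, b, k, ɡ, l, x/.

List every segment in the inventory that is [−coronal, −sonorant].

f, v, b, k, ɡ, x

First, the [−coronal] segments are /f, m, v, w, b, k, ɡ, x/.
Of those, [−sonorant] leaves /f, v, b, k, ɡ, x/.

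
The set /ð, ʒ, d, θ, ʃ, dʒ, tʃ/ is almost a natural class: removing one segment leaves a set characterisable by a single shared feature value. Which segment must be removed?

The remaining segments after removing /d/ share [+distributed]; /d/ (voiced alveolar stop) is [−distributed]. For every other candidate removal, the leftover set fails to share any single feature value that the removed segment lacks.

d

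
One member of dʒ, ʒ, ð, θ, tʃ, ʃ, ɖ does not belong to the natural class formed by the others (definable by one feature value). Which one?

[distributed] groups all but one: /tʃ, ʃ, ð, dʒ, θ, ʒ/ share [+distributed] while /ɖ/ (voiced retroflex stop) alone is [-distributed]. Removing any other segment would not leave a single-feature class that excludes it.

ɖ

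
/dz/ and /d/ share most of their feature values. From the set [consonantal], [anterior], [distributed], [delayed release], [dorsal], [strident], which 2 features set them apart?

[strident], [delayed release]

/dz/ (voiced alveolar affricate) and /d/ (voiced alveolar stop) agree on [+consonantal], [+anterior], [-distributed], [-dorsal]. They differ on [strident] (/dz/ [+], /d/ [-]), [delayed release] (/dz/ [+], /d/ [-]).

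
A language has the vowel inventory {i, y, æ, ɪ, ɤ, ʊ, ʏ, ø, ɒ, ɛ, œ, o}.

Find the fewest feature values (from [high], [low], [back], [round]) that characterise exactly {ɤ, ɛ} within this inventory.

Every target segment is [-high], [-low], [-round]; each remaining inventory member fails at least one of these. Each conjunct is needed — [-low, -round] alone would also admit /i, ɪ/; [-high, -round] alone would also admit /æ/; [-high, -low] alone would also admit /ø, œ, o/ — and no other combination of two listed features has exactly this extension, so three is the minimum.

[-high, -low, -round]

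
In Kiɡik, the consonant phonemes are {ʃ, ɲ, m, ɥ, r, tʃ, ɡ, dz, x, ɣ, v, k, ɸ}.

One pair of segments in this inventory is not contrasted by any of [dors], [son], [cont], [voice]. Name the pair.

/ʃ/ (voiceless postalveolar fricative) and /ɸ/ (voiceless bilabial fricative) are both [-dorsal], [-sonorant], [+continuant], [-voice], so none of the listed features separates them. (They do differ in [strident], [labial] and [coronal], which are not among the given features.) Every other pair in the inventory differs on at least one listed feature.

ʃ, ɸ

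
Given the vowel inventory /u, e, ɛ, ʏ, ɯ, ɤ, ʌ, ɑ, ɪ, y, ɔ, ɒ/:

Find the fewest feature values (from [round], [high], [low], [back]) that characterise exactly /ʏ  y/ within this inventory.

[−back, +round]

Every target segment is [−back], [+round]; each remaining inventory member fails at least one of these. Each conjunct is needed — [+round] alone would also admit /u, ɔ, ɒ/; [−back] alone would also admit /e, ɛ, ɪ/ — and no other single listed feature has exactly this extension, so two is the minimum.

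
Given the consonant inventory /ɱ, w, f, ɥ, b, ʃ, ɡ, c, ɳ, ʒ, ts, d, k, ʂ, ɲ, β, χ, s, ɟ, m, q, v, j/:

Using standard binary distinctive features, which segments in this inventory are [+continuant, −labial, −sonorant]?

Among the inventory, the [+continuant] segments are /w, f, ɥ, ʃ, ʒ, ʂ, β, χ, s, v, j/.
Intersecting with [−labial] gives /ʃ, ʒ, ʂ, χ, s, j/.
Then [−sonorant] leaves /ʃ, ʒ, ʂ, χ, s/.

ʃ, ʒ, ʂ, χ, s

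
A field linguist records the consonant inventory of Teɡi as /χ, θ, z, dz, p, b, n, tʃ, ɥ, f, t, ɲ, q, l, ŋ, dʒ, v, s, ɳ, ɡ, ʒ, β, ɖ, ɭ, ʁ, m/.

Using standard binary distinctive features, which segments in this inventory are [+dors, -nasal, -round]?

χ, q, ɡ, ʁ

Checking each segment against [+dorsal], [-nasal], [-round]: /χ/ (voiceless uvular fricative), /q/ (voiceless uvular stop), /ɡ/ (voiced velar stop), /ʁ/ (voiced uvular fricative) satisfy every feature; every other segment in the inventory fails at least one.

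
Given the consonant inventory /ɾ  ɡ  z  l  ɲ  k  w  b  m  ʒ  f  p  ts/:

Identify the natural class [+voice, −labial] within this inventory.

First, the [+voice] segments are /ɾ, ɡ, z, l, ɲ, w, b, m, ʒ/.
Within that set, [−labial] leaves /ɾ, ɡ, z, l, ɲ, ʒ/.

ɾ, ɡ, z, l, ɲ, ʒ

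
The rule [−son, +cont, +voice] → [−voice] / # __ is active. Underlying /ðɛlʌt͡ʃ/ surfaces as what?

The only segment in the rule's environment that also matches [−son, +cont, +voice] is /ð/. Applying [−voice] turns the voiced dental fricative into /θ/ (voiceless dental fricative), giving [θɛlʌt͡ʃ].

[θɛlʌt͡ʃ]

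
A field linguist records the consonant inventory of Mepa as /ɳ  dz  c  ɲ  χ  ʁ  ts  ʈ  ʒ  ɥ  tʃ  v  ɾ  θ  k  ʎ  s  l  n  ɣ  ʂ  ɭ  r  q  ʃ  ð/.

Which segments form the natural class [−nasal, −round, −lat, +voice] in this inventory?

dz, ʁ, ʒ, v, ɾ, ɣ, r, ð

Among the inventory, the [−nasal] segments are /dz, c, χ, ʁ, ts, ʈ, ʒ, ɥ, tʃ, v, ɾ, θ, k, ʎ, s, l, ɣ, ʂ, ɭ, r, q, ʃ, ð/.
Then [−round] gives /dz, c, χ, ʁ, ts, ʈ, ʒ, tʃ, v, ɾ, θ, k, ʎ, s, l, ɣ, ʂ, ɭ, r, q, ʃ, ð/.
Intersecting with [−lateral] gives /dz, c, χ, ʁ, ts, ʈ, ʒ, tʃ, v, ɾ, θ, k, s, ɣ, ʂ, r, q, ʃ, ð/.
Within that set, [+voice] leaves /dz, ʁ, ʒ, v, ɾ, ɣ, r, ð/.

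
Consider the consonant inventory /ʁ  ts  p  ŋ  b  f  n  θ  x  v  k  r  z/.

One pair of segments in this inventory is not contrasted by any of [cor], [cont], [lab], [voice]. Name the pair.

z, r

/z/ (voiced alveolar fricative) and /r/ (alveolar trill) are both [+coronal], [+continuant], [-labial], [+voice], so none of the listed features separates them. (They do differ in [sonorant] and [strident], which are not among the given features.) Every other pair in the inventory differs on at least one listed feature.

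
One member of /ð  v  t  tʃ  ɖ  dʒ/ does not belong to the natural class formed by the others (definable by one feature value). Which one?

[coronal] (equivalently [labial]) groups all but one: /dʒ, t, ð, ɖ, tʃ/ share [+coronal] while /v/ (voiced labiodental fricative) alone is [-coronal]. Removing any other segment would not leave a single-feature class that excludes it.

v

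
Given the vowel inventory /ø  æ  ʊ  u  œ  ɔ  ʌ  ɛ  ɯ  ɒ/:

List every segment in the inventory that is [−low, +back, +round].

Checking each segment against [−low], [+back], [+round]: /ʊ/ (high back rounded lax vowel), /u/ (high back rounded tense vowel), /ɔ/ (mid back rounded lax vowel) satisfy every feature; every other segment in the inventory fails at least one.

ʊ, u, ɔ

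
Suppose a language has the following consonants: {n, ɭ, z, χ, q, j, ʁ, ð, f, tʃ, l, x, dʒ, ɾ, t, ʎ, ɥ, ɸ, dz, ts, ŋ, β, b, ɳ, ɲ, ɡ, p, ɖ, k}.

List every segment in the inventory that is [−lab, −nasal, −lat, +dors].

χ, q, j, ʁ, x, ɡ, k

First, the [−labial] segments are /n, ɭ, z, χ, q, j, ʁ, ð, tʃ, l, x, dʒ, ɾ, t, ʎ, dz, ts, ŋ, ɳ, ɲ, ɡ, ɖ, k/.
Then [−nasal] gives /ɭ, z, χ, q, j, ʁ, ð, tʃ, l, x, dʒ, ɾ, t, ʎ, dz, ts, ɡ, ɖ, k/.
Among these, [−lateral] gives /z, χ, q, j, ʁ, ð, tʃ, x, dʒ, ɾ, t, dz, ts, ɡ, ɖ, k/.
Of those, [+dorsal] leaves /χ, q, j, ʁ, x, ɡ, k/.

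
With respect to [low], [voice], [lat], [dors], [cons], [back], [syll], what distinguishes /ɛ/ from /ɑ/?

The two segments share [+voice], [-lateral], [+dorsal], [-consonantal], [+syllabic]. The only features from the list on which they differ: /ɛ/ is [-low] while /ɑ/ is [+low]; /ɛ/ is [-back] while /ɑ/ is [+back].

[low], [back]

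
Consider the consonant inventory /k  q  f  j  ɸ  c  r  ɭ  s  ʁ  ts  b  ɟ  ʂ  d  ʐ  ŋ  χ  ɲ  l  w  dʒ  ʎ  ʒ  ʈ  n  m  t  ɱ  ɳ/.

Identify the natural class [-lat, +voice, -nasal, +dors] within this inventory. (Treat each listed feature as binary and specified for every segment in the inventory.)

Checking each segment against [-lateral], [+voice], [-nasal], [+dorsal]: /j/ (palatal glide), /ʁ/ (voiced uvular fricative), /ɟ/ (voiced palatal stop), /w/ (labial-velar glide) satisfy every feature; every other segment in the inventory fails at least one.

j, ʁ, ɟ, w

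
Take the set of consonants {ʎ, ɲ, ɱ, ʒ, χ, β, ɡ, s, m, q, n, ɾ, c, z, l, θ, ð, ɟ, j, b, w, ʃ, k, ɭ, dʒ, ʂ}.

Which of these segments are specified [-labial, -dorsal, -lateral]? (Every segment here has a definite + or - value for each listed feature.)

ʒ, s, n, ɾ, z, θ, ð, ʃ, dʒ, ʂ

Among the inventory, the [-labial] segments are /ʎ, ɲ, ʒ, χ, ɡ, s, q, n, ɾ, c, z, l, θ, ð, ɟ, j, ʃ, k, ɭ, dʒ, ʂ/.
Then [-dorsal] gives /ʒ, s, n, ɾ, z, l, θ, ð, ʃ, ɭ, dʒ, ʂ/.
Intersecting with [-lateral] leaves /ʒ, s, n, ɾ, z, θ, ð, ʃ, dʒ, ʂ/.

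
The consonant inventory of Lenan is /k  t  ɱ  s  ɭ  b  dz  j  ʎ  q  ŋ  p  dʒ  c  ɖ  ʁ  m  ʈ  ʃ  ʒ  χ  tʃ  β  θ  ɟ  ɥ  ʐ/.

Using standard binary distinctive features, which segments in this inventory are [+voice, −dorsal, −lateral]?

Checking each segment against [+voice], [−dorsal], [−lateral]: /ɱ/ (labiodental nasal), /b/ (voiced bilabial stop), /dz/ (voiced alveolar affricate), /dʒ/ (voiced postalveolar affricate), /ɖ/ (voiced retroflex stop), /m/ (bilabial nasal), among others, satisfy every feature; every other segment in the inventory fails at least one.

ɱ, b, dz, dʒ, ɖ, m, ʒ, β, ʐ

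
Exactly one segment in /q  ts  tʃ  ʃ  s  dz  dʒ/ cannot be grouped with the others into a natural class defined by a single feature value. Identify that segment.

q

The remaining segments after removing /q/ share [+strident]; /q/ (voiceless uvular stop) is [−strident]. For every other candidate removal, the leftover set fails to share any single feature value that the removed segment lacks.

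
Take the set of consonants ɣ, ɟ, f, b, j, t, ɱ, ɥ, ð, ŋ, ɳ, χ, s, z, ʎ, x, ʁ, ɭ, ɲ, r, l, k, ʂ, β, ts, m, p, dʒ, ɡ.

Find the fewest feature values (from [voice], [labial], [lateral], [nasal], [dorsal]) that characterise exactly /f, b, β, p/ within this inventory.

Every target segment is [-nasal], [+labial], [-dorsal]; each remaining inventory member fails at least one of these. Each conjunct is needed — [+labial, -dorsal] alone would also admit /ɱ, m/; [-nasal, -dorsal] alone would also admit /t, ð, s, z, …/; [-nasal, +labial] alone would also admit /ɥ/ — and no other combination of two listed features has exactly this extension, so three is the minimum.

[-nasal, +labial, -dorsal]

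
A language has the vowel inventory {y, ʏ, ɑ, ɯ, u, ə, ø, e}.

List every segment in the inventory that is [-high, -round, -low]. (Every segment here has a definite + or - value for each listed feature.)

ə, e

The [-high] segments are /ɑ, ə, ø, e/.
Among these, [-round] gives /ɑ, ə, e/.
Of those, [-low] leaves /ə, e/.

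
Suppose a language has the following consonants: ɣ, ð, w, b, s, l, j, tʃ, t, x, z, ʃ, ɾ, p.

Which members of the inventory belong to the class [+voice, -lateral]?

First, the [+voice] segments are /ɣ, ð, w, b, l, j, z, ɾ/.
Then [-lateral] leaves /ɣ, ð, w, b, j, z, ɾ/.

ɣ, ð, w, b, j, z, ɾ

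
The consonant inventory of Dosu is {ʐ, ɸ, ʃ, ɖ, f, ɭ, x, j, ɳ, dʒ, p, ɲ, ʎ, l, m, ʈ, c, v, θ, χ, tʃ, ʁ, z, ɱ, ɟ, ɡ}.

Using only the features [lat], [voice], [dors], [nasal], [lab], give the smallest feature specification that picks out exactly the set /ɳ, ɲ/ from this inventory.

/ɳ, ɲ/ are all [+nasal], [-labial], and no other segment in the inventory matches both values. Dropping any one of them over-generates: [-labial] alone would also admit /ʐ, ʃ, ɖ, ɭ, …/; [+nasal] alone would also admit /m, ɱ/. No other single listed feature picks out exactly this set either, so fewer than two features will not do.

[+nasal, -lab]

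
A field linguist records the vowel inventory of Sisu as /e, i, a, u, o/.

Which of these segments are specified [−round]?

The [−round] segments here are /e, i, a/; the remaining /u, o/ are [+round].

e, i, a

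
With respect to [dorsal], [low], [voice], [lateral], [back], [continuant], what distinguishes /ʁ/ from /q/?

[voice], [continuant]

/ʁ/ is the voiced uvular fricative and /q/ is the voiceless uvular stop. Both are [+dorsal], [−low], [−lateral], [+back]. /ʁ/ is [+voice] while /q/ is [−voice]; /ʁ/ is [+continuant] while /q/ is [−continuant], so the distinguishing features are [voice], [continuant].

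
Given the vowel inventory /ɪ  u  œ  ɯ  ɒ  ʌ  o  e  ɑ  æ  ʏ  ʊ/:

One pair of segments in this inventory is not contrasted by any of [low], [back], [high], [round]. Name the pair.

Both /ʊ/ and /u/ are [−low], [+back], [+high], [+round]. Since the list omits [tense] — which does distinguish the high back rounded lax vowel from the high back rounded tense vowel — this pair collapses; all other pairs remain distinct.

ʊ, u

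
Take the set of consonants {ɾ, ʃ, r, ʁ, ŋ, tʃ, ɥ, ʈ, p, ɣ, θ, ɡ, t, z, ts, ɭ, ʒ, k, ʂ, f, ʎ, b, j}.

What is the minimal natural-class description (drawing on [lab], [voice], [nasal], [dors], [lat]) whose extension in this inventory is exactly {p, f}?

/p, f/ are all [-voice], [+labial], and no other segment in the inventory matches both values. Dropping any one of them over-generates: [+labial] alone would also admit /ɥ, b/; [-voice] alone would also admit /ʃ, tʃ, ʈ, θ, …/. No other single listed feature picks out exactly this set either, so fewer than two features will not do.

[-voice, +lab]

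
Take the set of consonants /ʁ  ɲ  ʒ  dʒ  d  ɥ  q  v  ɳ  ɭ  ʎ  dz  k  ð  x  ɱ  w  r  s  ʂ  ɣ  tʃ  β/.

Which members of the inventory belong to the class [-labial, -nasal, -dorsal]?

ʒ, dʒ, d, ɭ, dz, ð, r, s, ʂ, tʃ

Eliminate segments failing any feature: /ʁ, q, ʎ, k, x, ɣ/ are [+dorsal]; /ɲ, ɳ/ are [+nasal]; /ɥ, v, ɱ, w, β/ are [+labial]. The remaining /ʒ, dʒ, d, ɭ, dz, ð, r, s, ʂ, tʃ/ satisfy [-labial], [-nasal], [-dorsal].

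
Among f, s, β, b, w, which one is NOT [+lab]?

s

Every segment except /s/ is [+labial]. /s/ (voiceless alveolar fricative) is [−labial], so it is the exception.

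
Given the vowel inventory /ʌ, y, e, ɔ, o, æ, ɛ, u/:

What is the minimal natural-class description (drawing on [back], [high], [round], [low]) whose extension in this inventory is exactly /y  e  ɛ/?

Every target segment is [-low], [-back]; each remaining inventory member fails at least one of these. Each conjunct is needed — [-back] alone would also admit /æ/; [-low] alone would also admit /ʌ, ɔ, o, u/ — and no other single listed feature has exactly this extension, so two is the minimum.

[-low, -back]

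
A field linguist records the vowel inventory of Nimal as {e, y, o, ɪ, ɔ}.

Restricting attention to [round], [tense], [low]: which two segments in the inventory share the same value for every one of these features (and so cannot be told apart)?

y, o

On the given features, /y/ and /o/ have an identical profile: [+round], [+tense], [−low]. No other two segments in the inventory coincide on all 3 features. (They do differ in [high] and [back], which are not among the given features.)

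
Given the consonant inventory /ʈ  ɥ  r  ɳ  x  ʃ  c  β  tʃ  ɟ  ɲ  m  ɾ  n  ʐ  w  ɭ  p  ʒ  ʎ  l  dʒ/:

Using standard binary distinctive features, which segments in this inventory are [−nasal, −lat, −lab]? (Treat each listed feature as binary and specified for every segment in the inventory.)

Eliminate segments failing any feature: /ɥ, β, w, p/ are [+labial]; /ɳ, ɲ, m, n/ are [+nasal]; /ɭ, ʎ, l/ are [+lateral]. The remaining /ʈ, r, x, ʃ, c, tʃ, ɟ, ɾ, ʐ, ʒ, dʒ/ satisfy [−nasal], [−lateral], [−labial].

ʈ, r, x, ʃ, c, tʃ, ɟ, ɾ, ʐ, ʒ, dʒ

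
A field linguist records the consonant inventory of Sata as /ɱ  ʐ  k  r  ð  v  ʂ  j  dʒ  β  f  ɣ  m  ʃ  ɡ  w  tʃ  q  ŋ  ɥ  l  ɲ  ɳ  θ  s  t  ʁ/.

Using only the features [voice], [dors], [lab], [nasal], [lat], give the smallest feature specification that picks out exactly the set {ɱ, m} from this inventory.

[+nasal, +lab]

Every target segment is [+nasal], [+labial]; each remaining inventory member fails at least one of these. Each conjunct is needed — [+labial] alone would also admit /v, β, f, w, …/; [+nasal] alone would also admit /ŋ, ɲ, ɳ/ — and no other single listed feature has exactly this extension, so two is the minimum.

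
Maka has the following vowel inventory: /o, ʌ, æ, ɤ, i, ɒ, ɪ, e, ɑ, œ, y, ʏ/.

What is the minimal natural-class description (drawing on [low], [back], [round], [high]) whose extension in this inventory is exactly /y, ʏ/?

Every target segment is [+high], [+round]; each remaining inventory member fails at least one of these. Each conjunct is needed — [+round] alone would also admit /o, ɒ, œ/; [+high] alone would also admit /i, ɪ/ — and no other single listed feature has exactly this extension, so two is the minimum.

[+high, +round]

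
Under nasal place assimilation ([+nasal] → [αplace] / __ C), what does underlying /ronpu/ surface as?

The only nasal preceding a consonant is /n/ before /p/. /p/ is [+labial], so /n/ → /m/, giving [rompu].

[rompu]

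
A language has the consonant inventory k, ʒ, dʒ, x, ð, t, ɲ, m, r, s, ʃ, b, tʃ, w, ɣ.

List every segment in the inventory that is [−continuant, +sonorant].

ɲ, m

First, the [−continuant] segments are /k, dʒ, t, ɲ, m, b, tʃ/.
Intersecting with [+sonorant] leaves /ɲ, m/.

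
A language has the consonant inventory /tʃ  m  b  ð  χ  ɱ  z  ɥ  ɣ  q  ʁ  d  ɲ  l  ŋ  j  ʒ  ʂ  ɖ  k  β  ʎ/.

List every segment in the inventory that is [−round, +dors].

Eliminate segments failing any feature: /tʃ, m, b, ð, ɱ, z, d, l, ʒ, ʂ, ɖ, β/ are [−dorsal]; /ɥ/ is [+round]. The remaining /χ, ɣ, q, ʁ, ɲ, ŋ, j, k, ʎ/ satisfy [−round], [+dorsal].

χ, ɣ, q, ʁ, ɲ, ŋ, j, k, ʎ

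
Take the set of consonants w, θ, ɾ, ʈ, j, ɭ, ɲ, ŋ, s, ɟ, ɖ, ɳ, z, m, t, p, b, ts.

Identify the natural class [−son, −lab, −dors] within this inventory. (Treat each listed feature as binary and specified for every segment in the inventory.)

θ, ʈ, s, ɖ, z, t, ts

Eliminate segments failing any feature: /w, ɾ, j, ɭ, ɲ, ŋ, ɳ, m/ are [+sonorant]; /ɟ/ is [+dorsal]; /p, b/ are [+labial]. The remaining /θ, ʈ, s, ɖ, z, t, ts/ satisfy [−sonorant], [−labial], [−dorsal].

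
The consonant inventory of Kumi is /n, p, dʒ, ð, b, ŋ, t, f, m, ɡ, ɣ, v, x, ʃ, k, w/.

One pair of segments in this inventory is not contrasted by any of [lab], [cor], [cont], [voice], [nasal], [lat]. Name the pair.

Both /w/ and /v/ are [+labial], [-coronal], [+continuant], [+voice], [-nasal], [-lateral]. Since the list omits [sonorant], [round] and [dorsal] — which do distinguish the labial-velar glide from the voiced labiodental fricative — this pair collapses; all other pairs remain distinct.

w, v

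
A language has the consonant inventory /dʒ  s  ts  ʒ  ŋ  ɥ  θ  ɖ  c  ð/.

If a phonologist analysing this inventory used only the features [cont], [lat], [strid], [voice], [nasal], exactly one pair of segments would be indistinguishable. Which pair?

ð, ɥ

Both /ð/ and /ɥ/ are [+continuant], [−lateral], [−strident], [+voice], [−nasal]. Since the list omits [sonorant], [labial], [round] and [dorsal] — which do distinguish the voiced dental fricative from the labial-palatal glide — this pair collapses; all other pairs remain distinct.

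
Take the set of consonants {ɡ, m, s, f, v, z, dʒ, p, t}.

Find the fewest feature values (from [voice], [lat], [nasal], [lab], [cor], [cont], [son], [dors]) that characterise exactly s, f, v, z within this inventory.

/s, f, v, z/ are exactly the [+continuant] segments in the inventory, so a single feature suffices.

[+cont]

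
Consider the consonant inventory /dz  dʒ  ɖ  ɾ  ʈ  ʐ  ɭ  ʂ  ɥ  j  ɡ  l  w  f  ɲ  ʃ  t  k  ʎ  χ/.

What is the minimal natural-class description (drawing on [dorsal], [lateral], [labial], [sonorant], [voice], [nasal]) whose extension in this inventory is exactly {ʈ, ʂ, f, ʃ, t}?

[-voice, -dorsal]

The class [-voice], [-dorsal] has exactly /ʈ, ʂ, f, ʃ, t/ as its extension in this inventory. No smaller conjunction from the listed features achieves this: [-dorsal] alone would also admit /dz, dʒ, ɖ, ɾ, …/; [-voice] alone would also admit /k, χ/; and checking the remaining single features turns up none with this extension.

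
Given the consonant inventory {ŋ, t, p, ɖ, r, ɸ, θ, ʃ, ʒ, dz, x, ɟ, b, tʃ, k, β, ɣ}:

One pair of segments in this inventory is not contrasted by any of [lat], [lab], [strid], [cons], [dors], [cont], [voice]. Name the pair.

ɟ, ŋ

Both /ɟ/ and /ŋ/ are [-lateral], [-labial], [-strident], [+consonantal], [+dorsal], [-continuant], [+voice]. Since the list omits [sonorant], [nasal] and [back] — which do distinguish the voiced palatal stop from the velar nasal — this pair collapses; all other pairs remain distinct.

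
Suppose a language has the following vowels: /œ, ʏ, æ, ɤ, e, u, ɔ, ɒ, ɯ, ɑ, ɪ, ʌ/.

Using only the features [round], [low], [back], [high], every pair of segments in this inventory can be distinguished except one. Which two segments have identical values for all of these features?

ʌ, ɤ

/ʌ/ (mid back unrounded lax vowel) and /ɤ/ (mid back unrounded tense vowel) are both [-round], [-low], [+back], [-high], so none of the listed features separates them. (They do differ in [tense], which is not among the given features.) Every other pair in the inventory differs on at least one listed feature.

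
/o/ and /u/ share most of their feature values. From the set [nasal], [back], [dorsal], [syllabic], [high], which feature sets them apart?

The two segments share [−nasal], [+back], [+dorsal], [+syllabic]. The only feature from the list on which they differ: /o/ is [−high] while /u/ is [+high].

[high]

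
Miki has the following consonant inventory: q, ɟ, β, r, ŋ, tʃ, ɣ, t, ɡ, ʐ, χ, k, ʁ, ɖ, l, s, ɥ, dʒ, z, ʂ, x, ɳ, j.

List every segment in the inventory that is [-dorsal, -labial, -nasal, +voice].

Eliminate segments failing any feature: /q, ɟ, ŋ, ɣ, ɡ, χ, k, ʁ, ɥ, x, j/ are [+dorsal]; /β/ is [+labial]; /tʃ, t, s, ʂ/ are [-voice]; /ɳ/ is [+nasal]. The remaining /r, ʐ, ɖ, l, dʒ, z/ satisfy [-dorsal], [-labial], [-nasal], [+voice].

r, ʐ, ɖ, l, dʒ, z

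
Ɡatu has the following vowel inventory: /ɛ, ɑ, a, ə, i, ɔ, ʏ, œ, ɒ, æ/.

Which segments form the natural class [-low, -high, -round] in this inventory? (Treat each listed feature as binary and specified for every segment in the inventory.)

First, the [-low] segments are /ɛ, ə, i, ɔ, ʏ, œ/.
Then [-high] gives /ɛ, ə, ɔ, œ/.
Intersecting with [-round] leaves /ɛ, ə/.

ɛ, ə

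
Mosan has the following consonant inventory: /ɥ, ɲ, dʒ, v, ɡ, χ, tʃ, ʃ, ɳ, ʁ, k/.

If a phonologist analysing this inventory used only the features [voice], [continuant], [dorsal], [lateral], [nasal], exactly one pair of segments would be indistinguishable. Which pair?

Both /ɥ/ and /ʁ/ are [+voice], [+continuant], [+dorsal], [-lateral], [-nasal]. Since the list omits [labial], [round], [high] and [back] — which do distinguish the labial-palatal glide from the voiced uvular fricative — this pair collapses; all other pairs remain distinct.

ɥ, ʁ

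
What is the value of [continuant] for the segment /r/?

As the alveolar trill, /r/ is [+continuant].

[+continuant]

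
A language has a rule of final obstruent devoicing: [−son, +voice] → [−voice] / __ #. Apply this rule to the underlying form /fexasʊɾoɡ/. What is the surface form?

[fexasʊɾok]

Only the final segment /ɡ/ is both word-final and matches the structural description. It is a voiced velar stop, so [−son, +voice] holds; changing it to [−voice] with all other features held fixed yields /k/ (voiceless velar stop). No other segment meets both the structural description and the environment, so the output is [fexasʊɾok].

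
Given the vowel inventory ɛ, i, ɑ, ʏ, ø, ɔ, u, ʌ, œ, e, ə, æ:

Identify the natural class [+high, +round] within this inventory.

ʏ, u

Checking each segment against [+high], [+round]: /ʏ/ (high front rounded lax vowel), /u/ (high back rounded tense vowel) satisfy every feature; every other segment in the inventory fails at least one.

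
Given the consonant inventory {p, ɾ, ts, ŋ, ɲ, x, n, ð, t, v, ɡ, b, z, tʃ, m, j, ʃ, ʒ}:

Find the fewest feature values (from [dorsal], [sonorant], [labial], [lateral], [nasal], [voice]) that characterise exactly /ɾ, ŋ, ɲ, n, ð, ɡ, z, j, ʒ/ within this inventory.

Every target segment is [+voice], [-labial]; each remaining inventory member fails at least one of these. Each conjunct is needed — [-labial] alone would also admit /ts, x, t, tʃ, …/; [+voice] alone would also admit /v, b, m/ — and no other single listed feature has exactly this extension, so two is the minimum.

[+voice, -labial]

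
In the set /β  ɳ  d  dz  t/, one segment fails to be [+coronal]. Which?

Every segment except /β/ is [+coronal]. /β/ (voiced bilabial fricative) is [-coronal], so it is the exception.

β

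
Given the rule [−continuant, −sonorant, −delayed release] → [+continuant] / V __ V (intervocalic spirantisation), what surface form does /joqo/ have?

/q/ satisfies [−continuant, −sonorant, −delayed release] and sits in V __ V. The [+continuant] counterpart of the voiceless uvular stop is /χ/. Other segments in /joqo/ either fail the structural description or are not in the environment, so the surface form is [joχo].

[joχo]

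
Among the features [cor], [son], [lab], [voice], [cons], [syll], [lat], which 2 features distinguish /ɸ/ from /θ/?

[labial], [coronal]

/ɸ/ (voiceless bilabial fricative) and /θ/ (voiceless dental fricative) agree on [−sonorant], [−voice], [+consonantal], [−syllabic], [−lateral]. They differ on [labial] (/ɸ/ [+], /θ/ [−]), [coronal] (/ɸ/ [−], /θ/ [+]).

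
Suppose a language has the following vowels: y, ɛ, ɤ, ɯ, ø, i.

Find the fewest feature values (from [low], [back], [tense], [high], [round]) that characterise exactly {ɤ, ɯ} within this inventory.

The target set is precisely the extension of [+back] in this inventory.

[+back]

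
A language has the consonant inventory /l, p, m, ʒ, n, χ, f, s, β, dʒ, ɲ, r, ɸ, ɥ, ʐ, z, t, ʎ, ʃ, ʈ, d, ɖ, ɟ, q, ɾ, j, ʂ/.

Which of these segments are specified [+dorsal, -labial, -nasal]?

Eliminate segments failing any feature: /l, p, m, ʒ, n, f, s, β, dʒ, r, ɸ, ʐ, z, t, ʃ, ʈ, d, ɖ, ɾ, ʂ/ are [-dorsal]; /ɲ/ is [+nasal]; /ɥ/ is [+labial]. The remaining /χ, ʎ, ɟ, q, j/ satisfy [+dorsal], [-labial], [-nasal].

χ, ʎ, ɟ, q, j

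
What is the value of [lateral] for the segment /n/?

As the alveolar nasal, /n/ is [−lateral].

[−lateral]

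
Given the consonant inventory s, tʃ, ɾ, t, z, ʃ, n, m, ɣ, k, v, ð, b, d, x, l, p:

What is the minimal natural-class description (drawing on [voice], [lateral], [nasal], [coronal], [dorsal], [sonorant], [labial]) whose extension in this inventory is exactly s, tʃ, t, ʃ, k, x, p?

The target set is precisely the extension of [−voice] in this inventory.

[−voice]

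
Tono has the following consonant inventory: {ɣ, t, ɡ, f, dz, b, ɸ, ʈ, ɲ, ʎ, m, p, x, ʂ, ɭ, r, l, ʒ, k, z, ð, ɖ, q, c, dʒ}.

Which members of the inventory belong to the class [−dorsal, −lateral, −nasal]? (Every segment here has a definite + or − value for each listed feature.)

t, f, dz, b, ɸ, ʈ, p, ʂ, r, ʒ, z, ð, ɖ, dʒ

Eliminate segments failing any feature: /ɣ, ɡ, ɲ, ʎ, x, k, q, c/ are [+dorsal]; /m/ is [+nasal]; /ɭ, l/ are [+lateral]. The remaining /t, f, dz, b, ɸ, ʈ, p, ʂ, r, ʒ, z, ð, ɖ, dʒ/ satisfy [−dorsal], [−lateral], [−nasal].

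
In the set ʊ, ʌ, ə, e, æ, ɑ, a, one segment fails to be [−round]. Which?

ʊ

/ə, ʌ, ɑ, a, e, æ/ are all [−round]; /ʊ/ (high back rounded lax vowel) is [+round].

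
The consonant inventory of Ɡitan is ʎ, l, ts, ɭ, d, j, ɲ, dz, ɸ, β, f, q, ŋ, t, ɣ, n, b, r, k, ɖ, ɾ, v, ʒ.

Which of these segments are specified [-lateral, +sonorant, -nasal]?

j, r, ɾ

Checking each segment against [-lateral], [+sonorant], [-nasal]: /j/ (palatal glide), /r/ (alveolar trill), /ɾ/ (alveolar tap) satisfy every feature; every other segment in the inventory fails at least one.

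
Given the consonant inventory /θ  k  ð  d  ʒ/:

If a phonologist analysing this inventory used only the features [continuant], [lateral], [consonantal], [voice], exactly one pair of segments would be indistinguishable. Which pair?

ð, ʒ

/ð/ (voiced dental fricative) and /ʒ/ (voiced postalveolar fricative) are both [+continuant], [-lateral], [+consonantal], [+voice], so none of the listed features separates them. (They do differ in [strident] and [anterior], which are not among the given features.) Every other pair in the inventory differs on at least one listed feature.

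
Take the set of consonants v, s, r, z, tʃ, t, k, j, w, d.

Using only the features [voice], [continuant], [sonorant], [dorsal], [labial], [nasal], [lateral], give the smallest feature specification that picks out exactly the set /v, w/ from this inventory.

The target set is precisely the extension of [+labial] in this inventory.

[+labial]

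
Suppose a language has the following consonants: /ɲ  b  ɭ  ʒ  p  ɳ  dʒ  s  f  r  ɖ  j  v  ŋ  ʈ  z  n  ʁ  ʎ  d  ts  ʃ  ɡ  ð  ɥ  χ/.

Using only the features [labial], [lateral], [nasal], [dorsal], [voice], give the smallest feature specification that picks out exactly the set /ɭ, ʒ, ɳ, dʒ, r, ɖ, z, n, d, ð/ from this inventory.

[+voice, -labial, -dorsal]

Every target segment is [+voice], [-labial], [-dorsal]; each remaining inventory member fails at least one of these. Each conjunct is needed — [-labial, -dorsal] alone would also admit /s, ʈ, ts, ʃ/; [+voice, -dorsal] alone would also admit /b, v/; [+voice, -labial] alone would also admit /ɲ, j, ŋ, ʁ, …/ — and no other combination of two listed features has exactly this extension, so three is the minimum.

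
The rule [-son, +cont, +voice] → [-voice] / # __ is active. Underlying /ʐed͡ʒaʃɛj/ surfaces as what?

[ʂed͡ʒaʃɛj]

/ʐ/ satisfies [-son, +cont, +voice] and sits in # __. The [-voice] counterpart of the voiced retroflex fricative is /ʂ/. Other segments in /ʐed͡ʒaʃɛj/ either fail the structural description or are not in the environment, so the surface form is [ʂed͡ʒaʃɛj].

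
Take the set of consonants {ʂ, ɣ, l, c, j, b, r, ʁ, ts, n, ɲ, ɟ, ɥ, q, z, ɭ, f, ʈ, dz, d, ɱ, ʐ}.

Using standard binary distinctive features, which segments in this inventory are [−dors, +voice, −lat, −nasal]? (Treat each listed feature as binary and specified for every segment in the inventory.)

Eliminate segments failing any feature: /ʂ, ts, f, ʈ/ are [−voice]; /ɣ, c, j, ʁ, ɲ, ɟ, ɥ, q/ are [+dorsal]; /l, ɭ/ are [+lateral]; /n, ɱ/ are [+nasal]. The remaining /b, r, z, dz, d, ʐ/ satisfy [−dorsal], [+voice], [−lateral], [−nasal].

b, r, z, dz, d, ʐ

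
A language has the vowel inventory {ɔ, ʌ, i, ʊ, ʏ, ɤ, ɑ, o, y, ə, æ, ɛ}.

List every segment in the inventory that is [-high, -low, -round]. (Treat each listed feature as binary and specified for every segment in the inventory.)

Among the inventory, the [-high] segments are /ɔ, ʌ, ɤ, ɑ, o, ə, æ, ɛ/.
Intersecting with [-low] gives /ɔ, ʌ, ɤ, o, ə, ɛ/.
Intersecting with [-round] leaves /ʌ, ɤ, ə, ɛ/.

ʌ, ɤ, ə, ɛ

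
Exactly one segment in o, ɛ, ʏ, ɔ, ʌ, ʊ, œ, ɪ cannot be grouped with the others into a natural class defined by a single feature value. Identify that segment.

The remaining segments after removing /o/ share [-tense]; /o/ (mid back rounded tense vowel) is [+tense]. For every other candidate removal, the leftover set fails to share any single feature value that the removed segment lacks.

o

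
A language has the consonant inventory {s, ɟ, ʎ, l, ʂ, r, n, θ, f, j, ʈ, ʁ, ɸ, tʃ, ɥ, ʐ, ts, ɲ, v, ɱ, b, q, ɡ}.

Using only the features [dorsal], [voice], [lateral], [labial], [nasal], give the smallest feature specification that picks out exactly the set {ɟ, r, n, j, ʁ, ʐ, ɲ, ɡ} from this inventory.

[+voice, −lateral, −labial]

Every target segment is [+voice], [−lateral], [−labial]; each remaining inventory member fails at least one of these. Each conjunct is needed — [−lateral, −labial] alone would also admit /s, ʂ, θ, ʈ, …/; [+voice, −labial] alone would also admit /ʎ, l/; [+voice, −lateral] alone would also admit /ɥ, v, ɱ, b/ — and no other combination of two listed features has exactly this extension, so three is the minimum.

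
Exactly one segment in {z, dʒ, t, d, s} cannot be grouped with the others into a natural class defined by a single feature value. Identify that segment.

The remaining segments after removing /dʒ/ share [-distributed]; /dʒ/ (voiced postalveolar affricate) is [+distributed]. For every other candidate removal, the leftover set fails to share any single feature value that the removed segment lacks.

dʒ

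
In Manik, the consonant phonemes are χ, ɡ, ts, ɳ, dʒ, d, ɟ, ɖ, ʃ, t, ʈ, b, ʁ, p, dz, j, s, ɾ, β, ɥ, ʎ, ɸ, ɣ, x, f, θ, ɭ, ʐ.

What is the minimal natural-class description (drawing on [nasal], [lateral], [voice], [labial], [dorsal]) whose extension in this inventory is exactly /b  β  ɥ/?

Every target segment is [+voice], [+labial]; each remaining inventory member fails at least one of these. Each conjunct is needed — [+labial] alone would also admit /p, ɸ, f/; [+voice] alone would also admit /ɡ, ɳ, dʒ, d, …/ — and no other single listed feature has exactly this extension, so two is the minimum.

[+voice, +labial]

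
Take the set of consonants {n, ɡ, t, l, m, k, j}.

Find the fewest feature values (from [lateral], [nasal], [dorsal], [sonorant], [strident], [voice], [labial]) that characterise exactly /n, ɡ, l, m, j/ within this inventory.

/n, ɡ, l, m, j/ are exactly the [+voice] segments in the inventory, so a single feature suffices.

[+voice]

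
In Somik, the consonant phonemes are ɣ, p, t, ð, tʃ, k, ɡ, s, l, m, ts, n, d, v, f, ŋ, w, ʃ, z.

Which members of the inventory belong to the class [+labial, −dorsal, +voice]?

Checking each segment against [+labial], [−dorsal], [+voice]: /m/ (bilabial nasal), /v/ (voiced labiodental fricative) satisfy every feature; every other segment in the inventory fails at least one.

m, v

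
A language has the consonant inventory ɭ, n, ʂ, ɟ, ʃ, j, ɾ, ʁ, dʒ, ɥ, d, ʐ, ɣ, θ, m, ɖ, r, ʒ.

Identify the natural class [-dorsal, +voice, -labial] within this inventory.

ɭ, n, ɾ, dʒ, d, ʐ, ɖ, r, ʒ

First, the [-dorsal] segments are /ɭ, n, ʂ, ʃ, ɾ, dʒ, d, ʐ, θ, m, ɖ, r, ʒ/.
Within that set, [+voice] gives /ɭ, n, ɾ, dʒ, d, ʐ, m, ɖ, r, ʒ/.
Then [-labial] leaves /ɭ, n, ɾ, dʒ, d, ʐ, ɖ, r, ʒ/.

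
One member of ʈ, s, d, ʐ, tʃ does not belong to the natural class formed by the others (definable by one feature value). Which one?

/d, ʈ, s, ʐ/ are all [−distributed], but /tʃ/ (voiceless postalveolar affricate) is [+distributed]. No other single segment can be removed to leave a set sharing one feature value that the removed segment lacks, so /tʃ/ is the odd one out.

tʃ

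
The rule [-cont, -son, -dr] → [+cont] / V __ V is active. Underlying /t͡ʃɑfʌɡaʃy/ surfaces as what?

[t͡ʃɑfʌɣaʃy]

The only segment in the rule's environment that also matches [-cont, -son, -dr] is /ɡ/. Applying [+continuant] turns the voiced velar stop into /ɣ/ (voiced velar fricative), giving [t͡ʃɑfʌɣaʃy].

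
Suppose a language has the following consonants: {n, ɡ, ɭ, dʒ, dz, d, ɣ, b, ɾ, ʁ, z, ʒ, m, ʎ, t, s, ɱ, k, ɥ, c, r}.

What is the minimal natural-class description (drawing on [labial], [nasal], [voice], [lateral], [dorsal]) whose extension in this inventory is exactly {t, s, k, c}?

[−voice]

The target set is precisely the extension of [−voice] in this inventory.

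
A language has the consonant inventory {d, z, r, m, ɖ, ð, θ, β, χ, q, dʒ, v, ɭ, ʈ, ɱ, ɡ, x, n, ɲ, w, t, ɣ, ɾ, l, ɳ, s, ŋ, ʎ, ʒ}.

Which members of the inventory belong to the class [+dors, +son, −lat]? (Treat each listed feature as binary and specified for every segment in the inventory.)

Eliminate segments failing any feature: /d, z, r, m, ɖ, ð, θ, β, dʒ, v, ɭ, ʈ, ɱ, n, t, ɾ, l, ɳ, s, ʒ/ are [−dorsal]; /χ, q, ɡ, x, ɣ/ are [−sonorant]; /ʎ/ is [+lateral]. The remaining /ɲ, w, ŋ/ satisfy [+dorsal], [+sonorant], [−lateral].

ɲ, w, ŋ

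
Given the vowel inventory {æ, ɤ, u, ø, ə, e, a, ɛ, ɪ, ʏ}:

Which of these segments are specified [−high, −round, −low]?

ɤ, ə, e, ɛ

Checking each segment against [−high], [−round], [−low]: /ɤ/ (mid back unrounded tense vowel), /ə/ (mid central vowel (schwa)), /e/ (mid front unrounded tense vowel), /ɛ/ (mid front unrounded lax vowel) satisfy every feature; every other segment in the inventory fails at least one.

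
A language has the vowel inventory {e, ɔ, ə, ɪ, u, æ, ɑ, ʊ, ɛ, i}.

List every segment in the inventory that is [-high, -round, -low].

e, ə, ɛ

Eliminate segments failing any feature: /ɔ/ is [+round]; /ɪ, u, ʊ, i/ are [+high]; /æ, ɑ/ are [+low]. The remaining /e, ə, ɛ/ satisfy [-high], [-round], [-low].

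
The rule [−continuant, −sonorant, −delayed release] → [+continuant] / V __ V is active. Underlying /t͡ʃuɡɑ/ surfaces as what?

/ɡ/ satisfies [−continuant, −sonorant, −delayed release] and sits in V __ V. The [+continuant] counterpart of the voiced velar stop is /ɣ/. Other segments in /t͡ʃuɡɑ/ either fail the structural description or are not in the environment, so the surface form is [t͡ʃuɣɑ].

[t͡ʃuɣɑ]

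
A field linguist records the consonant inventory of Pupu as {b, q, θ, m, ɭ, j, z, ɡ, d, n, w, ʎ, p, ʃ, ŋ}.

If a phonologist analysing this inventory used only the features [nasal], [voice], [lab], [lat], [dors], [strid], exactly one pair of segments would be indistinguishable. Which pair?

ɡ, j

On the given features, /ɡ/ and /j/ have an identical profile: [−nasal], [+voice], [−labial], [−lateral], [+dorsal], [−strident]. No other two segments in the inventory coincide on all 6 features. (They do differ in [sonorant], [continuant] and [back], which are not among the given features.)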